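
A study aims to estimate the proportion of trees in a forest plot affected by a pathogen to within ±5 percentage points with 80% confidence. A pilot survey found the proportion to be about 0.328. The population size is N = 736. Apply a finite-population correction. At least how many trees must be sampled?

122

For a proportion with margin E = 0.05 at 80% confidence, z = 1.282.
n = p̂(1−p̂)(z/E)² = 0.328 × 0.672 × (1.282/0.05)² = 144.90 — call this n₀.
Finite-population correction with N = 736: n = n₀ / (1 + (n₀−1)/N) = 144.90 / 1.196 = 121.15
Round up: n = 122.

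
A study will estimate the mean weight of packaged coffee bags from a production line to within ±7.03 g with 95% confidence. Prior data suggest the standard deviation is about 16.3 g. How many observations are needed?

21

For a mean, the margin of error is E = z·σ/√n, so n = (zσ/E)².
At 95% confidence, z = 1.960.
n = (1.960 × 16.3 / 7.03)² = 20.65
Round up: n = 21.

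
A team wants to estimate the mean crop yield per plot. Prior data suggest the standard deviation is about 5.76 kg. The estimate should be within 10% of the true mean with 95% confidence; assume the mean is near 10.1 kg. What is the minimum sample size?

n = 125

For a mean, the margin of error is E = z·σ/√n, so n = (zσ/E)².
At 95% confidence, z = 1.960.
E = 10% of 10.1 = 1.01 kg.
n = (1.960 × 5.76 / 1.01)² = 124.94
Round up: n = 125.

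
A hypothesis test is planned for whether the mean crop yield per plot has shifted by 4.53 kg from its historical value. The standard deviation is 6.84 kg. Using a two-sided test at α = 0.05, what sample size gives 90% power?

For a one-sample z-test, n = ((z_{α/2} + z_β)·σ/δ)².
z_{α/2} = 1.960 (two-sided α = 0.05); z_β = 1.282 (power 90% → β = 0.1).
n = (3.242 × 6.84 / 4.53)² = 23.96
Round up: n = 24.

n = 24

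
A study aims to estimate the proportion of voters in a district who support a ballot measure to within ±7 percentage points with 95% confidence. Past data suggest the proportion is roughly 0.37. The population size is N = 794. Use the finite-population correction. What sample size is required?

For a proportion with margin E = 0.07 at 95% confidence, z = 1.960.
n = p̂(1−p̂)(z/E)² = 0.37 × 0.63 × (1.960/0.07)² = 182.75 — call this n₀.
Finite-population correction with N = 794: n = n₀ / (1 + (n₀−1)/N) = 182.75 / 1.229 = 148.70
Round up: n = 149.

n = 149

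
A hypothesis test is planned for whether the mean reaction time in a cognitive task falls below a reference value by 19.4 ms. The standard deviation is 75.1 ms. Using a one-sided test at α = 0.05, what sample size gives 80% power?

For a one-sample z-test, n = ((z_α + z_β)·σ/δ)².
z_α = 1.645 (one-sided α = 0.05); z_β = 0.842 (power 80% → β = 0.2).
n = (2.487 × 75.1 / 19.4)² = 92.69
Round up: n = 93.

n = 93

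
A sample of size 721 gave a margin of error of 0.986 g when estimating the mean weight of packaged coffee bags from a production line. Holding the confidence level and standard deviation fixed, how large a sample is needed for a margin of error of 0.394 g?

Margin of error scales as 1/√n, so n₂ = n₁·(E₁/E₂)².
n₂ = 721 × (0.986/0.394)² = 721 × 6.263 = 4515.62
Round up: n₂ = 4516.

4516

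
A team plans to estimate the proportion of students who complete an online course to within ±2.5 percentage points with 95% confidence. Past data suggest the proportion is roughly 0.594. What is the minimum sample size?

1483

For a proportion with margin E = 0.025 at 95% confidence, z = 1.960.
n = p̂(1−p̂)(z/E)² = 0.594 × 0.406 × (1.960/0.025)² = 1482.33
Round up: n = 1483.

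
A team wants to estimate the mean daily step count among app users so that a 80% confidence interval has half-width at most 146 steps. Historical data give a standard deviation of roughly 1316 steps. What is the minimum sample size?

n = 134

For a mean, the margin of error is E = z·σ/√n, so n = (zσ/E)².
At 80% confidence, z = 1.282.
n = (1.282 × 1316 / 146)² = 133.53
Round up: n = 134.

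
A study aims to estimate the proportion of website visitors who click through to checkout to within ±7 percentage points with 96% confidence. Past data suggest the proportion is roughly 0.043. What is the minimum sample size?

For a proportion with margin E = 0.07 at 96% confidence, z = 2.054.
n = p̂(1−p̂)(z/E)² = 0.043 × 0.957 × (2.054/0.07)² = 35.43
Round up: n = 36.

n = 36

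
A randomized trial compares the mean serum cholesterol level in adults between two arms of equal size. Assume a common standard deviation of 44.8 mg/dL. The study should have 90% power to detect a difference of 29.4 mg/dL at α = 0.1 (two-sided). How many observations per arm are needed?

40 per group

For two equal groups, n per group = 2·((z_{α/2} + z_β)·σ/δ)².
z_{α/2} = 1.645; z_β = 1.282 (power 90%).
n = 2 × (2.927 × 44.8 / 29.4)² = 2 × 19.89 = 39.78
Round up: n = 40 per group.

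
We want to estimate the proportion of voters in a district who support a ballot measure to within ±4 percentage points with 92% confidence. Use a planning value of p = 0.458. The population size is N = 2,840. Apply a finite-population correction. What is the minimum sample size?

For a proportion with margin E = 0.04 at 92% confidence, z = 1.751.
n = p̂(1−p̂)(z/E)² = 0.458 × 0.542 × (1.751/0.04)² = 475.68 — call this n₀.
Finite-population correction with N = 2,840: n = n₀ / (1 + (n₀−1)/N) = 475.68 / 1.167 = 407.61
Round up: n = 408.

n = 408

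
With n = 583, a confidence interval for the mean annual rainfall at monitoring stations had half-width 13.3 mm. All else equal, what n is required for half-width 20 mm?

Margin of error scales as 1/√n, so n₂ = n₁·(E₁/E₂)².
n₂ = 583 × (13.3/20)² = 583 × 0.4422 = 257.80
Round up: n₂ = 258.

258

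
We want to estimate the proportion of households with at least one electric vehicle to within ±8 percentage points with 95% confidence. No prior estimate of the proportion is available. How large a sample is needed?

For a proportion with margin E = 0.08 at 95% confidence, z = 1.960.
With no prior estimate, use p = 0.5, which maximizes p(1−p) at 0.25.
n = 0.25 × (z/E)² = 0.25 × (1.960/0.08)² = 150.06
Round up: n = 151.

151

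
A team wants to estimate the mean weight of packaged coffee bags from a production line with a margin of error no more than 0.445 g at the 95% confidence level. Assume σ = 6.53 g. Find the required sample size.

For a mean, the margin of error is E = z·σ/√n, so n = (zσ/E)².
At 95% confidence, z = 1.960.
n = (1.960 × 6.53 / 0.445)² = 827.22
Round up: n = 828.

828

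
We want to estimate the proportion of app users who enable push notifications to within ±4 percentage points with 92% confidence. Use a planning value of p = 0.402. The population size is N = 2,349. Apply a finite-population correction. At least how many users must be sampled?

n = 386

For a proportion with margin E = 0.04 at 92% confidence, z = 1.751.
n = p̂(1−p̂)(z/E)² = 0.402 × 0.598 × (1.751/0.04)² = 460.66 — call this n₀.
Finite-population correction with N = 2,349: n = n₀ / (1 + (n₀−1)/N) = 460.66 / 1.196 = 385.17
Round up: n = 386.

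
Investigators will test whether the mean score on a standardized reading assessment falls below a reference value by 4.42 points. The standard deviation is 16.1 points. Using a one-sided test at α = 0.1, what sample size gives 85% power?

For a one-sample z-test, n = ((z_α + z_β)·σ/δ)².
z_α = 1.282 (one-sided α = 0.1); z_β = 1.036 (power 85% → β = 0.15).
n = (2.318 × 16.1 / 4.42)² = 71.29
Round up: n = 72.

72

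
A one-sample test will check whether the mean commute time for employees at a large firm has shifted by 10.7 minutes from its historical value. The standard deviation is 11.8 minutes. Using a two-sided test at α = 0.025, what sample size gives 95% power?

For a one-sample z-test, n = ((z_{α/2} + z_β)·σ/δ)².
z_{α/2} = 2.241 (two-sided α = 0.025); z_β = 1.645 (power 95% → β = 0.05).
n = (3.886 × 11.8 / 10.7)² = 18.37
Round up: n = 19.

19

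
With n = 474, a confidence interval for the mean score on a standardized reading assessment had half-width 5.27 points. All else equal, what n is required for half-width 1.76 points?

4250

Margin of error scales as 1/√n, so n₂ = n₁·(E₁/E₂)².
n₂ = 474 × (5.27/1.76)² = 474 × 8.966 = 4249.88
Round up: n₂ = 4250.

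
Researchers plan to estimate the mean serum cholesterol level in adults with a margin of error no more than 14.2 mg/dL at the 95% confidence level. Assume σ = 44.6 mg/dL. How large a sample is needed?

38

For a mean, the margin of error is E = z·σ/√n, so n = (zσ/E)².
At 95% confidence, z = 1.960.
n = (1.960 × 44.6 / 14.2)² = 37.90
Round up: n = 38.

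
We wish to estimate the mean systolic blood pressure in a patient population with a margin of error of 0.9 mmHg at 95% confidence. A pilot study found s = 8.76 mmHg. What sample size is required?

364

For a mean, the margin of error is E = z·σ/√n, so n = (zσ/E)².
At 95% confidence, z = 1.960.
n = (1.960 × 8.76 / 0.9)² = 363.94
Round up: n = 364.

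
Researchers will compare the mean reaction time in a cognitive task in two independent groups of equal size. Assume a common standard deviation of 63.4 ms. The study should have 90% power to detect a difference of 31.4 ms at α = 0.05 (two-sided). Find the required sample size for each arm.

86 per group

For two equal groups, n per group = 2·((z_{α/2} + z_β)·σ/δ)².
z_{α/2} = 1.960; z_β = 1.282 (power 90%).
n = 2 × (3.242 × 63.4 / 31.4)² = 2 × 42.85 = 85.70
Round up: n = 86 per group.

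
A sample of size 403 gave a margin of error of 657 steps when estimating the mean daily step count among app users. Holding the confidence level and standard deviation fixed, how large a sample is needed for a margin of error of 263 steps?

n = 2515

Margin of error scales as 1/√n, so n₂ = n₁·(E₁/E₂)².
n₂ = 403 × (657/263)² = 403 × 6.24 = 2514.72
Round up: n₂ = 2515.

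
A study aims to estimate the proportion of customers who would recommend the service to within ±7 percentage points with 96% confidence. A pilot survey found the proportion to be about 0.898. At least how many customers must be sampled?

For a proportion with margin E = 0.07 at 96% confidence, z = 2.054.
n = p̂(1−p̂)(z/E)² = 0.898 × 0.102 × (2.054/0.07)² = 78.86
Round up: n = 79.

79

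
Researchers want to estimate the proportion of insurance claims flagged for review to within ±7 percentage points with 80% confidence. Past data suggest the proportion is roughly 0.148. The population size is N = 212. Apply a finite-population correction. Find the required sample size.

36

For a proportion with margin E = 0.07 at 80% confidence, z = 1.282.
n = p̂(1−p̂)(z/E)² = 0.148 × 0.852 × (1.282/0.07)² = 42.29 — call this n₀.
Finite-population correction with N = 212: n = n₀ / (1 + (n₀−1)/N) = 42.29 / 1.195 = 35.39
Round up: n = 36.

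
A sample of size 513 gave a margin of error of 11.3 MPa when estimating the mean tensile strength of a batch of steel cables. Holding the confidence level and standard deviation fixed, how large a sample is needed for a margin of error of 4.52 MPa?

Margin of error scales as 1/√n, so n₂ = n₁·(E₁/E₂)².
n₂ = 513 × (11.3/4.52)² = 513 × 6.25 = 3206.25
Round up: n₂ = 3207.

3207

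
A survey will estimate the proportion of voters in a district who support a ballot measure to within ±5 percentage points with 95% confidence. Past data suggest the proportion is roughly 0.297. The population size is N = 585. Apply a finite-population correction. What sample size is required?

208

For a proportion with margin E = 0.05 at 95% confidence, z = 1.960.
n = p̂(1−p̂)(z/E)² = 0.297 × 0.703 × (1.960/0.05)² = 320.84 — call this n₀.
Finite-population correction with N = 585: n = n₀ / (1 + (n₀−1)/N) = 320.84 / 1.547 = 207.39
Round up: n = 208.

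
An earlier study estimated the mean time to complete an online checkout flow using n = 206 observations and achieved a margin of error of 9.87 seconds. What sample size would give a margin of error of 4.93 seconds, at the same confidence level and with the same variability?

826

Margin of error scales as 1/√n, so n₂ = n₁·(E₁/E₂)².
n₂ = 206 × (9.87/4.93)² = 206 × 4.008 = 825.65
Round up: n₂ = 826.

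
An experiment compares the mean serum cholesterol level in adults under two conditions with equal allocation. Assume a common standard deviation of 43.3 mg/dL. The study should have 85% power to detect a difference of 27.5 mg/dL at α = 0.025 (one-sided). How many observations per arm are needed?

45 per group

For two equal groups, n per group = 2·((z_α + z_β)·σ/δ)².
z_α = 1.960; z_β = 1.036 (power 85%).
n = 2 × (2.996 × 43.3 / 27.5)² = 2 × 22.25 = 44.50
Round up: n = 45 per group.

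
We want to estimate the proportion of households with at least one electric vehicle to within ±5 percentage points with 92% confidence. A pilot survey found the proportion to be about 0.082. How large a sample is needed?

For a proportion with margin E = 0.05 at 92% confidence, z = 1.751.
n = p̂(1−p̂)(z/E)² = 0.082 × 0.918 × (1.751/0.05)² = 92.32
Round up: n = 93.

93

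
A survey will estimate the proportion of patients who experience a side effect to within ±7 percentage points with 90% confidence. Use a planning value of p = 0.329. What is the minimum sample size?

n = 122

For a proportion with margin E = 0.07 at 90% confidence, z = 1.645.
n = p̂(1−p̂)(z/E)² = 0.329 × 0.671 × (1.645/0.07)² = 121.91
Round up: n = 122.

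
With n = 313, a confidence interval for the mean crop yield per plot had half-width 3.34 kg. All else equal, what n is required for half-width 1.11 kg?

Margin of error scales as 1/√n, so n₂ = n₁·(E₁/E₂)².
n₂ = 313 × (3.34/1.11)² = 313 × 9.054 = 2833.90
Round up: n₂ = 2834.

n = 2834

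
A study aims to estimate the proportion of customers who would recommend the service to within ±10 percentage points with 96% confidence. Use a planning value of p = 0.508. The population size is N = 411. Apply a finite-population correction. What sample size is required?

85

For a proportion with margin E = 0.1 at 96% confidence, z = 2.054.
n = p̂(1−p̂)(z/E)² = 0.508 × 0.492 × (2.054/0.1)² = 105.45 — call this n₀.
Finite-population correction with N = 411: n = n₀ / (1 + (n₀−1)/N) = 105.45 / 1.254 = 84.09
Round up: n = 85.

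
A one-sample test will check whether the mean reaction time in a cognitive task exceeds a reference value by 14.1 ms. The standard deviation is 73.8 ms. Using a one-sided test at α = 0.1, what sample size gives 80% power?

n = 124

For a one-sample z-test, n = ((z_α + z_β)·σ/δ)².
z_α = 1.282 (one-sided α = 0.1); z_β = 0.842 (power 80% → β = 0.2).
n = (2.124 × 73.8 / 14.1)² = 123.59
Round up: n = 124.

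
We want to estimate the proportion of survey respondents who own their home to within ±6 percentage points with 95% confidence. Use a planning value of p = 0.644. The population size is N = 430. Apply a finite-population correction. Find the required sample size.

For a proportion with margin E = 0.06 at 95% confidence, z = 1.960.
n = p̂(1−p̂)(z/E)² = 0.644 × 0.356 × (1.960/0.06)² = 244.65 — call this n₀.
Finite-population correction with N = 430: n = n₀ / (1 + (n₀−1)/N) = 244.65 / 1.567 = 156.13
Round up: n = 157.

n = 157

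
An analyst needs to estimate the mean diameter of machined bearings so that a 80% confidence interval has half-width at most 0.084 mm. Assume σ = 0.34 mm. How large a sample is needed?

For a mean, the margin of error is E = z·σ/√n, so n = (zσ/E)².
At 80% confidence, z = 1.282.
n = (1.282 × 0.34 / 0.084)² = 26.93
Round up: n = 27.

27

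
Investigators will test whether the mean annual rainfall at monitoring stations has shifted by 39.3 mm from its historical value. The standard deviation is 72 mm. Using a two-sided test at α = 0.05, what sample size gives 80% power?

27

For a one-sample z-test, n = ((z_{α/2} + z_β)·σ/δ)².
z_{α/2} = 1.960 (two-sided α = 0.05); z_β = 0.842 (power 80% → β = 0.2).
n = (2.802 × 72 / 39.3)² = 26.35
Round up: n = 27.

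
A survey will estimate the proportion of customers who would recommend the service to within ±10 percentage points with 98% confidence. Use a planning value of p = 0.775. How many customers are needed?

For a proportion with margin E = 0.1 at 98% confidence, z = 2.326.
n = p̂(1−p̂)(z/E)² = 0.775 × 0.225 × (2.326/0.1)² = 94.34
Round up: n = 95.

95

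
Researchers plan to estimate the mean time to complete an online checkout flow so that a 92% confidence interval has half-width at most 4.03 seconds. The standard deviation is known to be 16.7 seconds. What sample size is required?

53

For a mean, the margin of error is E = z·σ/√n, so n = (zσ/E)².
At 92% confidence, z = 1.751.
n = (1.751 × 16.7 / 4.03)² = 52.65
Round up: n = 53.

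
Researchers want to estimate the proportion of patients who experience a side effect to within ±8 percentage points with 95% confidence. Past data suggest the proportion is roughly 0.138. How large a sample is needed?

For a proportion with margin E = 0.08 at 95% confidence, z = 1.960.
n = p̂(1−p̂)(z/E)² = 0.138 × 0.862 × (1.960/0.08)² = 71.40
Round up: n = 72.

n = 72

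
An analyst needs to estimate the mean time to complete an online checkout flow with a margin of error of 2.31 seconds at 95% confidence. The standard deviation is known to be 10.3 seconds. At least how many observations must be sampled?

For a mean, the margin of error is E = z·σ/√n, so n = (zσ/E)².
At 95% confidence, z = 1.960.
n = (1.960 × 10.3 / 2.31)² = 76.38
Round up: n = 77.

77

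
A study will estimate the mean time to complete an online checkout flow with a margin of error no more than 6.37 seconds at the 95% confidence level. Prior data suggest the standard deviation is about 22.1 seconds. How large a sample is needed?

47

For a mean, the margin of error is E = z·σ/√n, so n = (zσ/E)².
At 95% confidence, z = 1.960.
n = (1.960 × 22.1 / 6.37)² = 46.24
Round up: n = 47.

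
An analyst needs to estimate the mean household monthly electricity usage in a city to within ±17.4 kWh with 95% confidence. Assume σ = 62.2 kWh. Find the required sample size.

50

For a mean, the margin of error is E = z·σ/√n, so n = (zσ/E)².
At 95% confidence, z = 1.960.
n = (1.960 × 62.2 / 17.4)² = 49.09
Round up: n = 50.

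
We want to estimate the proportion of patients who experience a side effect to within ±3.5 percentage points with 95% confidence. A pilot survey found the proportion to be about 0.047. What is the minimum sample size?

For a proportion with margin E = 0.035 at 95% confidence, z = 1.960.
n = p̂(1−p̂)(z/E)² = 0.047 × 0.953 × (1.960/0.035)² = 140.46
Round up: n = 141.

141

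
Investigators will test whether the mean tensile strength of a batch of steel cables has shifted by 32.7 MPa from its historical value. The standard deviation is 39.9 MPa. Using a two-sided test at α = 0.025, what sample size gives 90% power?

n = 19

For a one-sample z-test, n = ((z_{α/2} + z_β)·σ/δ)².
z_{α/2} = 2.241 (two-sided α = 0.025); z_β = 1.282 (power 90% → β = 0.1).
n = (3.523 × 39.9 / 32.7)² = 18.48
Round up: n = 19.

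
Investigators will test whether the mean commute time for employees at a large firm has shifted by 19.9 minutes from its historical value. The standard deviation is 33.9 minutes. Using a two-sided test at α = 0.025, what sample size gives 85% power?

32

For a one-sample z-test, n = ((z_{α/2} + z_β)·σ/δ)².
z_{α/2} = 2.241 (two-sided α = 0.025); z_β = 1.036 (power 85% → β = 0.15).
n = (3.277 × 33.9 / 19.9)² = 31.16
Round up: n = 32.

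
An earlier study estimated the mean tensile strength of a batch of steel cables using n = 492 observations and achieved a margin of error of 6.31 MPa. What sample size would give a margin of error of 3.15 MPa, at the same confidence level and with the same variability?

Margin of error scales as 1/√n, so n₂ = n₁·(E₁/E₂)².
n₂ = 492 × (6.31/3.15)² = 492 × 4.013 = 1974.40
Round up: n₂ = 1975.

1975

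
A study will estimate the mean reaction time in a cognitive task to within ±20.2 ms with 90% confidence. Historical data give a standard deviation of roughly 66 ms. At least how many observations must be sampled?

n = 29

For a mean, the margin of error is E = z·σ/√n, so n = (zσ/E)².
At 90% confidence, z = 1.645.
n = (1.645 × 66 / 20.2)² = 28.89
Round up: n = 29.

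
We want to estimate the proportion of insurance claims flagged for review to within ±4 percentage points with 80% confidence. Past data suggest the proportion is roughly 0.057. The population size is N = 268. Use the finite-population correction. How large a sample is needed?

For a proportion with margin E = 0.04 at 80% confidence, z = 1.282.
n = p̂(1−p̂)(z/E)² = 0.057 × 0.943 × (1.282/0.04)² = 55.21 — call this n₀.
Finite-population correction with N = 268: n = n₀ / (1 + (n₀−1)/N) = 55.21 / 1.202 = 45.93
Round up: n = 46.

n = 46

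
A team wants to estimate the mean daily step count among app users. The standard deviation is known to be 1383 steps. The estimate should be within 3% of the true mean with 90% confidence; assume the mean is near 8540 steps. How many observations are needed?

n = 79

For a mean, the margin of error is E = z·σ/√n, so n = (zσ/E)².
At 90% confidence, z = 1.645.
E = 3% of 8540 = 256.2 steps.
n = (1.645 × 1383 / 256.2)² = 78.85
Round up: n = 79.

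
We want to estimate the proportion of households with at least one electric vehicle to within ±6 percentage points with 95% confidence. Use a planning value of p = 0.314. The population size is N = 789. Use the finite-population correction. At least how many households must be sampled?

For a proportion with margin E = 0.06 at 95% confidence, z = 1.960.
n = p̂(1−p̂)(z/E)² = 0.314 × 0.686 × (1.960/0.06)² = 229.86 — call this n₀.
Finite-population correction with N = 789: n = n₀ / (1 + (n₀−1)/N) = 229.86 / 1.29 = 178.19
Round up: n = 179.

179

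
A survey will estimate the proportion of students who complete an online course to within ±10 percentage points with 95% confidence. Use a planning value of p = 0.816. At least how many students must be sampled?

For a proportion with margin E = 0.1 at 95% confidence, z = 1.960.
n = p̂(1−p̂)(z/E)² = 0.816 × 0.184 × (1.960/0.1)² = 57.68
Round up: n = 58.

n = 58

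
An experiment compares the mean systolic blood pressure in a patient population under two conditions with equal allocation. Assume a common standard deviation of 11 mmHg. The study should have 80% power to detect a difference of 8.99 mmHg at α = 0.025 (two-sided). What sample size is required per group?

29 per group

For two equal groups, n per group = 2·((z_{α/2} + z_β)·σ/δ)².
z_{α/2} = 2.241; z_β = 0.842 (power 80%).
n = 2 × (3.083 × 11 / 8.99)² = 2 × 14.23 = 28.46
Round up: n = 29 per group.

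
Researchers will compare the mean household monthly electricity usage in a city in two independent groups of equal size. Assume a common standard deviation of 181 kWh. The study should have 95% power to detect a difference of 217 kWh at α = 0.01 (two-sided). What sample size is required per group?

25 per group

For two equal groups, n per group = 2·((z_{α/2} + z_β)·σ/δ)².
z_{α/2} = 2.576; z_β = 1.645 (power 95%).
n = 2 × (4.221 × 181 / 217)² = 2 × 12.40 = 24.80
Round up: n = 25 per group.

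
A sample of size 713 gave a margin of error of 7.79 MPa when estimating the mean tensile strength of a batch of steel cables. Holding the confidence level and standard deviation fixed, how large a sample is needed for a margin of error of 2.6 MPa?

6401

Margin of error scales as 1/√n, so n₂ = n₁·(E₁/E₂)².
n₂ = 713 × (7.79/2.6)² = 713 × 8.977 = 6400.60
Round up: n₂ = 6401.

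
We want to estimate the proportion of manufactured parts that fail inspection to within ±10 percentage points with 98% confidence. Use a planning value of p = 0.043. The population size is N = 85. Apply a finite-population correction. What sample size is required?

For a proportion with margin E = 0.1 at 98% confidence, z = 2.326.
n = p̂(1−p̂)(z/E)² = 0.043 × 0.957 × (2.326/0.1)² = 22.26 — call this n₀.
Finite-population correction with N = 85: n = n₀ / (1 + (n₀−1)/N) = 22.26 / 1.25 = 17.81
Round up: n = 18.

n = 18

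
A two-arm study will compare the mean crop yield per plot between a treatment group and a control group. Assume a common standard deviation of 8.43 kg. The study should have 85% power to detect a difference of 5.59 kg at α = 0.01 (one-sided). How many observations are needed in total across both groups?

104 total

For two equal groups, n per group = 2·((z_α + z_β)·σ/δ)².
z_α = 2.326; z_β = 1.036 (power 85%).
n = 2 × (3.362 × 8.43 / 5.59)² = 2 × 25.71 = 51.42
Round up: n = 52 per group.
Total across both groups: 2 × 52 = 104.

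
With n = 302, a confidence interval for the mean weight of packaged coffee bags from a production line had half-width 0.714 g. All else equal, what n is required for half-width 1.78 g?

Margin of error scales as 1/√n, so n₂ = n₁·(E₁/E₂)².
n₂ = 302 × (0.714/1.78)² = 302 × 0.1609 = 48.59
Round up: n₂ = 49.

n = 49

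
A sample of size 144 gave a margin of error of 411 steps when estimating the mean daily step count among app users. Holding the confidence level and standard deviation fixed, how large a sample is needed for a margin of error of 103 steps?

n = 2293

Margin of error scales as 1/√n, so n₂ = n₁·(E₁/E₂)².
n₂ = 144 × (411/103)² = 144 × 15.92 = 2292.48
Round up: n₂ = 2293.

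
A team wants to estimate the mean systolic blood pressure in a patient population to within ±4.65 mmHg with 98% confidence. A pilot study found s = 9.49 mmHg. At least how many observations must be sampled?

23

For a mean, the margin of error is E = z·σ/√n, so n = (zσ/E)².
At 98% confidence, z = 2.326.
n = (2.326 × 9.49 / 4.65)² = 22.53
Round up: n = 23.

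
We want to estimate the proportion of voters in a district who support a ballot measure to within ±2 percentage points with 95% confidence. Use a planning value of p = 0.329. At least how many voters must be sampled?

For a proportion with margin E = 0.02 at 95% confidence, z = 1.960.
n = p̂(1−p̂)(z/E)² = 0.329 × 0.671 × (1.960/0.02)² = 2120.17
Round up: n = 2121.

2121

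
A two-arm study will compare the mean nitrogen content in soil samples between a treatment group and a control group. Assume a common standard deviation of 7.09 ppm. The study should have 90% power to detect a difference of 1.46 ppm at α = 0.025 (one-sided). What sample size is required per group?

496 per group

For two equal groups, n per group = 2·((z_α + z_β)·σ/δ)².
z_α = 1.960; z_β = 1.282 (power 90%).
n = 2 × (3.242 × 7.09 / 1.46)² = 2 × 247.86 = 495.72
Round up: n = 496 per group.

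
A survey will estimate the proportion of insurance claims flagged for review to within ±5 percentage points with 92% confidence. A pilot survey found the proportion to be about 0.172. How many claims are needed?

For a proportion with margin E = 0.05 at 92% confidence, z = 1.751.
n = p̂(1−p̂)(z/E)² = 0.172 × 0.828 × (1.751/0.05)² = 174.66
Round up: n = 175.

175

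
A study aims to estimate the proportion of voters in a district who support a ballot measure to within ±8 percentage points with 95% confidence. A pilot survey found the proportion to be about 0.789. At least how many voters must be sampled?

100

For a proportion with margin E = 0.08 at 95% confidence, z = 1.960.
n = p̂(1−p̂)(z/E)² = 0.789 × 0.211 × (1.960/0.08)² = 99.93
Round up: n = 100.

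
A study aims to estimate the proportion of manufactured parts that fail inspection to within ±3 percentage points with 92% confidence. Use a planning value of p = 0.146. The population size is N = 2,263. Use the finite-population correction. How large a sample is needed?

358

For a proportion with margin E = 0.03 at 92% confidence, z = 1.751.
n = p̂(1−p̂)(z/E)² = 0.146 × 0.854 × (1.751/0.03)² = 424.76 — call this n₀.
Finite-population correction with N = 2,263: n = n₀ / (1 + (n₀−1)/N) = 424.76 / 1.187 = 357.84
Round up: n = 358.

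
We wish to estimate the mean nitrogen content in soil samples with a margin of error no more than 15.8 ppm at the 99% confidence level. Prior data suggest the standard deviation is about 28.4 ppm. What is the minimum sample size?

22

For a mean, the margin of error is E = z·σ/√n, so n = (zσ/E)².
At 99% confidence, z = 2.576.
n = (2.576 × 28.4 / 15.8)² = 21.44
Round up: n = 22.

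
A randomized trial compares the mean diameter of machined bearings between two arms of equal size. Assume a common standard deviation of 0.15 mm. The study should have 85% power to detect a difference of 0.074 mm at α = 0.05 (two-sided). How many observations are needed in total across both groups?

For two equal groups, n per group = 2·((z_{α/2} + z_β)·σ/δ)².
z_{α/2} = 1.960; z_β = 1.036 (power 85%).
n = 2 × (2.996 × 0.15 / 0.074)² = 2 × 36.88 = 73.76
Round up: n = 74 per group.
Total across both groups: 2 × 74 = 148.

148 total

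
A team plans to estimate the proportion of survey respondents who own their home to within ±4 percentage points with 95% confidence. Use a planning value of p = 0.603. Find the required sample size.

For a proportion with margin E = 0.04 at 95% confidence, z = 1.960.
n = p̂(1−p̂)(z/E)² = 0.603 × 0.397 × (1.960/0.04)² = 574.78
Round up: n = 575.

575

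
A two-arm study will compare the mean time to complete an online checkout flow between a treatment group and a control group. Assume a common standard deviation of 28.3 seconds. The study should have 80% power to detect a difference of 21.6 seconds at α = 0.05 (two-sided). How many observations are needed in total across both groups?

For two equal groups, n per group = 2·((z_{α/2} + z_β)·σ/δ)².
z_{α/2} = 1.960; z_β = 0.842 (power 80%).
n = 2 × (2.802 × 28.3 / 21.6)² = 2 × 13.48 = 26.96
Round up: n = 27 per group.
Total across both groups: 2 × 27 = 54.

54 total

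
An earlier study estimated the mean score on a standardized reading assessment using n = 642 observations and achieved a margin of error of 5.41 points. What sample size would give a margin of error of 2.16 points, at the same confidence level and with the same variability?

4028

Margin of error scales as 1/√n, so n₂ = n₁·(E₁/E₂)².
n₂ = 642 × (5.41/2.16)² = 642 × 6.273 = 4027.27
Round up: n₂ = 4028.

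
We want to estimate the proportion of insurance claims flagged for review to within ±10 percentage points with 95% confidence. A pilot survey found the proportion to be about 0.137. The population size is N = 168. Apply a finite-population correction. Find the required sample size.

36

For a proportion with margin E = 0.1 at 95% confidence, z = 1.960.
n = p̂(1−p̂)(z/E)² = 0.137 × 0.863 × (1.960/0.1)² = 45.42 — call this n₀.
Finite-population correction with N = 168: n = n₀ / (1 + (n₀−1)/N) = 45.42 / 1.264 = 35.93
Round up: n = 36.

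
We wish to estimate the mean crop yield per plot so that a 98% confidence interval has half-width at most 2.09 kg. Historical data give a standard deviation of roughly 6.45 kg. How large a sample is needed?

For a mean, the margin of error is E = z·σ/√n, so n = (zσ/E)².
At 98% confidence, z = 2.326.
n = (2.326 × 6.45 / 2.09)² = 51.53
Round up: n = 52.

52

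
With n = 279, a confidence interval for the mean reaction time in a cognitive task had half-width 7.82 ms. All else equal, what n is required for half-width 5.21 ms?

Margin of error scales as 1/√n, so n₂ = n₁·(E₁/E₂)².
n₂ = 279 × (7.82/5.21)² = 279 × 2.253 = 628.59
Round up: n₂ = 629.

629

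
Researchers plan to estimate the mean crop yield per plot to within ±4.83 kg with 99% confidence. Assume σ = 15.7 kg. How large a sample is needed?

71

For a mean, the margin of error is E = z·σ/√n, so n = (zσ/E)².
At 99% confidence, z = 2.576.
n = (2.576 × 15.7 / 4.83)² = 70.11
Round up: n = 71.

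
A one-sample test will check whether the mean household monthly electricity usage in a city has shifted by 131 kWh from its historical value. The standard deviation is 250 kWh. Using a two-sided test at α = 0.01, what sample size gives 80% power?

n = 43

For a one-sample z-test, n = ((z_{α/2} + z_β)·σ/δ)².
z_{α/2} = 2.576 (two-sided α = 0.01); z_β = 0.842 (power 80% → β = 0.2).
n = (3.418 × 250 / 131)² = 42.55
Round up: n = 43.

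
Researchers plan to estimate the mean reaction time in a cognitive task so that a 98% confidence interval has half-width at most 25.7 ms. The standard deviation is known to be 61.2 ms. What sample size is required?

For a mean, the margin of error is E = z·σ/√n, so n = (zσ/E)².
At 98% confidence, z = 2.326.
n = (2.326 × 61.2 / 25.7)² = 30.68
Round up: n = 31.

31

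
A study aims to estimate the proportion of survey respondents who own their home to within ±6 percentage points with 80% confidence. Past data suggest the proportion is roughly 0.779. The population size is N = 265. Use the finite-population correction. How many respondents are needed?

For a proportion with margin E = 0.06 at 80% confidence, z = 1.282.
n = p̂(1−p̂)(z/E)² = 0.779 × 0.221 × (1.282/0.06)² = 78.60 — call this n₀.
Finite-population correction with N = 265: n = n₀ / (1 + (n₀−1)/N) = 78.60 / 1.293 = 60.79
Round up: n = 61.

n = 61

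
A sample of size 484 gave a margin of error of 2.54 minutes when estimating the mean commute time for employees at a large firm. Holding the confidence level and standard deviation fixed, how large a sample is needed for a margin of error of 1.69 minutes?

1094

Margin of error scales as 1/√n, so n₂ = n₁·(E₁/E₂)².
n₂ = 484 × (2.54/1.69)² = 484 × 2.259 = 1093.36
Round up: n₂ = 1094.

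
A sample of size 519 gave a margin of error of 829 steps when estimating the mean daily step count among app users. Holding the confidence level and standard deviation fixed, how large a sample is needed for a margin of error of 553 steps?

1167

Margin of error scales as 1/√n, so n₂ = n₁·(E₁/E₂)².
n₂ = 519 × (829/553)² = 519 × 2.247 = 1166.19
Round up: n₂ = 1167.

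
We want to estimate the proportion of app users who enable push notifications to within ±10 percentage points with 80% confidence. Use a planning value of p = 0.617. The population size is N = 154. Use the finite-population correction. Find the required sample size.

For a proportion with margin E = 0.1 at 80% confidence, z = 1.282.
n = p̂(1−p̂)(z/E)² = 0.617 × 0.383 × (1.282/0.1)² = 38.84 — call this n₀.
Finite-population correction with N = 154: n = n₀ / (1 + (n₀−1)/N) = 38.84 / 1.246 = 31.17
Round up: n = 32.

32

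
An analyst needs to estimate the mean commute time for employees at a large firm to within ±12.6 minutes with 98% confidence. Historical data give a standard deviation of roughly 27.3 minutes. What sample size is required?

26

For a mean, the margin of error is E = z·σ/√n, so n = (zσ/E)².
At 98% confidence, z = 2.326.
n = (2.326 × 27.3 / 12.6)² = 25.40
Round up: n = 26.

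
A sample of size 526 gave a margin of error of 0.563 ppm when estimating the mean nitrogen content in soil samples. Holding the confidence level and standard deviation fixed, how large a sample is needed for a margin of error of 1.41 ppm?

84

Margin of error scales as 1/√n, so n₂ = n₁·(E₁/E₂)².
n₂ = 526 × (0.563/1.41)² = 526 × 0.1594 = 83.84
Round up: n₂ = 84.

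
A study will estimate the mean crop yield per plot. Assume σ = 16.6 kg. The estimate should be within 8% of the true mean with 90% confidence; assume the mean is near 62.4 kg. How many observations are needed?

For a mean, the margin of error is E = z·σ/√n, so n = (zσ/E)².
At 90% confidence, z = 1.645.
E = 8% of 62.4 = 4.992 kg.
n = (1.645 × 16.6 / 4.992)² = 29.92
Round up: n = 30.

30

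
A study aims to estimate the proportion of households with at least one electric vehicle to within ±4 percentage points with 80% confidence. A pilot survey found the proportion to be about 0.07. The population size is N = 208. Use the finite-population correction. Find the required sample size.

51

For a proportion with margin E = 0.04 at 80% confidence, z = 1.282.
n = p̂(1−p̂)(z/E)² = 0.07 × 0.93 × (1.282/0.04)² = 66.87 — call this n₀.
Finite-population correction with N = 208: n = n₀ / (1 + (n₀−1)/N) = 66.87 / 1.317 = 50.77
Round up: n = 51.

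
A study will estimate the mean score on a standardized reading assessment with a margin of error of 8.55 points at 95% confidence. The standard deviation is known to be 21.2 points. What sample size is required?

For a mean, the margin of error is E = z·σ/√n, so n = (zσ/E)².
At 95% confidence, z = 1.960.
n = (1.960 × 21.2 / 8.55)² = 23.62
Round up: n = 24.

n = 24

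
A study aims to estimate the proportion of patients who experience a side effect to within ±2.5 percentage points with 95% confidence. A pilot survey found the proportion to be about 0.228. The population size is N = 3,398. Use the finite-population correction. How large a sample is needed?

For a proportion with margin E = 0.025 at 95% confidence, z = 1.960.
n = p̂(1−p̂)(z/E)² = 0.228 × 0.772 × (1.960/0.025)² = 1081.89 — call this n₀.
Finite-population correction with N = 3,398: n = n₀ / (1 + (n₀−1)/N) = 1081.89 / 1.318 = 820.86
Round up: n = 821.

821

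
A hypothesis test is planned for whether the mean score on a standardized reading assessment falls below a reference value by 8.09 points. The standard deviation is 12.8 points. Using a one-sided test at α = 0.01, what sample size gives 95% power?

40

For a one-sample z-test, n = ((z_α + z_β)·σ/δ)².
z_α = 2.326 (one-sided α = 0.01); z_β = 1.645 (power 95% → β = 0.05).
n = (3.971 × 12.8 / 8.09)² = 39.48
Round up: n = 40.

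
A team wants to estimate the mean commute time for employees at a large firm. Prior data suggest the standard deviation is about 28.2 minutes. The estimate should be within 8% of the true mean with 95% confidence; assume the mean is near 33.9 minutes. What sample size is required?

For a mean, the margin of error is E = z·σ/√n, so n = (zσ/E)².
At 95% confidence, z = 1.960.
E = 8% of 33.9 = 2.712 minutes.
n = (1.960 × 28.2 / 2.712)² = 415.37
Round up: n = 416.

n = 416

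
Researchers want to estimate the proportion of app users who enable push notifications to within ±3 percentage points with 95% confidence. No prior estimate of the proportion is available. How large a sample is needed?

For a proportion with margin E = 0.03 at 95% confidence, z = 1.960.
With no prior estimate, use p = 0.5, which maximizes p(1−p) at 0.25.
n = 0.25 × (z/E)² = 0.25 × (1.960/0.03)² = 1067.11
Round up: n = 1068.

n = 1068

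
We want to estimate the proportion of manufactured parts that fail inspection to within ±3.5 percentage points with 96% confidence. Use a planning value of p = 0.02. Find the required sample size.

68

For a proportion with margin E = 0.035 at 96% confidence, z = 2.054.
n = p̂(1−p̂)(z/E)² = 0.02 × 0.98 × (2.054/0.035)² = 67.50
Round up: n = 68.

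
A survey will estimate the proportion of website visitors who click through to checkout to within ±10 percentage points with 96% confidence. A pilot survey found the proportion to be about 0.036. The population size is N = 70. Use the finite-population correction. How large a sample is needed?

For a proportion with margin E = 0.1 at 96% confidence, z = 2.054.
n = p̂(1−p̂)(z/E)² = 0.036 × 0.964 × (2.054/0.1)² = 14.64 — call this n₀.
Finite-population correction with N = 70: n = n₀ / (1 + (n₀−1)/N) = 14.64 / 1.195 = 12.25
Round up: n = 13.

13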